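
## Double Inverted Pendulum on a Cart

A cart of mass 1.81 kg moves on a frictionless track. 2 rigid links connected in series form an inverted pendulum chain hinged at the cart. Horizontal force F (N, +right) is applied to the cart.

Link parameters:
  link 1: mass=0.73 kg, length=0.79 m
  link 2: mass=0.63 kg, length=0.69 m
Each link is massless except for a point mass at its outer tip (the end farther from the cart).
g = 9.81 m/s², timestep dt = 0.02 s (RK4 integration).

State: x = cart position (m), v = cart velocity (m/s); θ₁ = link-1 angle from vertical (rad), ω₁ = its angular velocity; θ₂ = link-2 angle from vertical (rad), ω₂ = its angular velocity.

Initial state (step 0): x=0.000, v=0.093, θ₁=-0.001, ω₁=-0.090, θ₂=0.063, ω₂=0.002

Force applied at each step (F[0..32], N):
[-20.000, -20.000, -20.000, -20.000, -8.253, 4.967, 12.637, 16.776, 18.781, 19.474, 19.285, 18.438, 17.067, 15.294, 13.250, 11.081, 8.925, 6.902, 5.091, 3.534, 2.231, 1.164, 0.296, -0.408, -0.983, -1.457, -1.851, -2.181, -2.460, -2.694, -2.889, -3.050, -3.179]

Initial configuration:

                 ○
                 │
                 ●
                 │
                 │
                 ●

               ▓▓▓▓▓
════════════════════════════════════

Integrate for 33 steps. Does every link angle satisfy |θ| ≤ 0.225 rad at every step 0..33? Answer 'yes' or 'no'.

apply F[0]=-20.000 → step 1: x=-0.000, v=-0.128, θ₁=-0.000, ω₁=0.176, θ₂=0.063, ω₂=0.036
apply F[1]=-20.000 → step 2: x=-0.005, v=-0.349, θ₁=0.006, ω₁=0.444, θ₂=0.064, ω₂=0.068
apply F[2]=-20.000 → step 3: x=-0.014, v=-0.572, θ₁=0.018, ω₁=0.717, θ₂=0.066, ω₂=0.095
apply F[3]=-20.000 → step 4: x=-0.028, v=-0.796, θ₁=0.035, ω₁=0.999, θ₂=0.068, ω₂=0.115
apply F[4]=-8.253 → step 5: x=-0.045, v=-0.893, θ₁=0.056, ω₁=1.129, θ₂=0.071, ω₂=0.126
apply F[5]=+4.967 → step 6: x=-0.062, v=-0.847, θ₁=0.078, ω₁=1.087, θ₂=0.073, ω₂=0.129
apply F[6]=+12.637 → step 7: x=-0.078, v=-0.720, θ₁=0.099, ω₁=0.951, θ₂=0.076, ω₂=0.121
apply F[7]=+16.776 → step 8: x=-0.091, v=-0.551, θ₁=0.116, ω₁=0.772, θ₂=0.078, ω₂=0.105
apply F[8]=+18.781 → step 9: x=-0.100, v=-0.363, θ₁=0.129, ω₁=0.576, θ₂=0.080, ω₂=0.080
apply F[9]=+19.474 → step 10: x=-0.105, v=-0.170, θ₁=0.139, ω₁=0.379, θ₂=0.081, ω₂=0.049
apply F[10]=+19.285 → step 11: x=-0.107, v=0.020, θ₁=0.144, ω₁=0.191, θ₂=0.082, ω₂=0.013
apply F[11]=+18.438 → step 12: x=-0.104, v=0.200, θ₁=0.147, ω₁=0.017, θ₂=0.082, ω₂=-0.025
apply F[12]=+17.067 → step 13: x=-0.099, v=0.365, θ₁=0.145, ω₁=-0.138, θ₂=0.081, ω₂=-0.063
apply F[13]=+15.294 → step 14: x=-0.090, v=0.511, θ₁=0.141, ω₁=-0.270, θ₂=0.079, ω₂=-0.100
apply F[14]=+13.250 → step 15: x=-0.079, v=0.636, θ₁=0.135, ω₁=-0.379, θ₂=0.077, ω₂=-0.134
apply F[15]=+11.081 → step 16: x=-0.065, v=0.738, θ₁=0.126, ω₁=-0.463, θ₂=0.074, ω₂=-0.164
apply F[16]=+8.925 → step 17: x=-0.049, v=0.818, θ₁=0.117, ω₁=-0.523, θ₂=0.070, ω₂=-0.191
apply F[17]=+6.902 → step 18: x=-0.032, v=0.878, θ₁=0.106, ω₁=-0.561, θ₂=0.066, ω₂=-0.214
apply F[18]=+5.091 → step 19: x=-0.014, v=0.920, θ₁=0.094, ω₁=-0.582, θ₂=0.062, ω₂=-0.233
apply F[19]=+3.534 → step 20: x=0.004, v=0.946, θ₁=0.083, ω₁=-0.587, θ₂=0.057, ω₂=-0.248
apply F[20]=+2.231 → step 21: x=0.023, v=0.960, θ₁=0.071, ω₁=-0.580, θ₂=0.052, ω₂=-0.259
apply F[21]=+1.164 → step 22: x=0.043, v=0.963, θ₁=0.059, ω₁=-0.565, θ₂=0.047, ω₂=-0.267
apply F[22]=+0.296 → step 23: x=0.062, v=0.959, θ₁=0.048, ω₁=-0.544, θ₂=0.041, ω₂=-0.272
apply F[23]=-0.408 → step 24: x=0.081, v=0.948, θ₁=0.038, ω₁=-0.519, θ₂=0.036, ω₂=-0.275
apply F[24]=-0.983 → step 25: x=0.100, v=0.933, θ₁=0.028, ω₁=-0.491, θ₂=0.030, ω₂=-0.275
apply F[25]=-1.457 → step 26: x=0.118, v=0.913, θ₁=0.018, ω₁=-0.462, θ₂=0.025, ω₂=-0.272
apply F[26]=-1.851 → step 27: x=0.136, v=0.891, θ₁=0.009, ω₁=-0.432, θ₂=0.019, ω₂=-0.268
apply F[27]=-2.181 → step 28: x=0.154, v=0.866, θ₁=0.001, ω₁=-0.402, θ₂=0.014, ω₂=-0.262
apply F[28]=-2.460 → step 29: x=0.171, v=0.839, θ₁=-0.007, ω₁=-0.372, θ₂=0.009, ω₂=-0.254
apply F[29]=-2.694 → step 30: x=0.187, v=0.811, θ₁=-0.014, ω₁=-0.342, θ₂=0.004, ω₂=-0.245
apply F[30]=-2.889 → step 31: x=0.203, v=0.782, θ₁=-0.021, ω₁=-0.314, θ₂=-0.001, ω₂=-0.236
apply F[31]=-3.050 → step 32: x=0.219, v=0.752, θ₁=-0.027, ω₁=-0.285, θ₂=-0.006, ω₂=-0.225
apply F[32]=-3.179 → step 33: x=0.233, v=0.721, θ₁=-0.032, ω₁=-0.258, θ₂=-0.010, ω₂=-0.214
Max |angle| over trajectory = 0.147 rad; bound = 0.225 → within bound.

Answer: yes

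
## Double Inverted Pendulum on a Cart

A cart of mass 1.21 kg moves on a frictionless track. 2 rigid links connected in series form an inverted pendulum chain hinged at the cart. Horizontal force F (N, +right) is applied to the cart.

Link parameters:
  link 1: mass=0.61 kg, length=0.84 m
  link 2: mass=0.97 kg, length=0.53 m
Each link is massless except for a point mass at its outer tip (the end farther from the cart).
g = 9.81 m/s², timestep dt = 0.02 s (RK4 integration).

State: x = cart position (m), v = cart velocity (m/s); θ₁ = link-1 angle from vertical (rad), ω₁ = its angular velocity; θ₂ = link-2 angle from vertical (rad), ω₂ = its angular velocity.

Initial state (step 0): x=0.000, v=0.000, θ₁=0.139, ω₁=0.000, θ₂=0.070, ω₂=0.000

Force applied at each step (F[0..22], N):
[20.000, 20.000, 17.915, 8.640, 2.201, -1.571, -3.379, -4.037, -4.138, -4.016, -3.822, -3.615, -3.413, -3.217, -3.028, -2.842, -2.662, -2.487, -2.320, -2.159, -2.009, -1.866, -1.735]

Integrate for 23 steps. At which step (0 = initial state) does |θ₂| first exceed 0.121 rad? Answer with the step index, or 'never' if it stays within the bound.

Answer: never

Derivation:
apply F[0]=+20.000 → step 1: x=0.003, v=0.289, θ₁=0.136, ω₁=-0.279, θ₂=0.069, ω₂=-0.077
apply F[1]=+20.000 → step 2: x=0.012, v=0.580, θ₁=0.128, ω₁=-0.564, θ₂=0.067, ω₂=-0.149
apply F[2]=+17.915 → step 3: x=0.026, v=0.842, θ₁=0.114, ω₁=-0.822, θ₂=0.063, ω₂=-0.209
apply F[3]=+8.640 → step 4: x=0.044, v=0.958, θ₁=0.097, ω₁=-0.919, θ₂=0.059, ω₂=-0.251
apply F[4]=+2.201 → step 5: x=0.063, v=0.974, θ₁=0.078, ω₁=-0.906, θ₂=0.053, ω₂=-0.278
apply F[5]=-1.571 → step 6: x=0.082, v=0.931, θ₁=0.061, ω₁=-0.833, θ₂=0.048, ω₂=-0.295
apply F[6]=-3.379 → step 7: x=0.100, v=0.863, θ₁=0.045, ω₁=-0.736, θ₂=0.042, ω₂=-0.302
apply F[7]=-4.037 → step 8: x=0.117, v=0.787, θ₁=0.032, ω₁=-0.637, θ₂=0.036, ω₂=-0.302
apply F[8]=-4.138 → step 9: x=0.132, v=0.712, θ₁=0.020, ω₁=-0.545, θ₂=0.030, ω₂=-0.296
apply F[9]=-4.016 → step 10: x=0.145, v=0.642, θ₁=0.010, ω₁=-0.463, θ₂=0.024, ω₂=-0.284
apply F[10]=-3.822 → step 11: x=0.157, v=0.578, θ₁=0.001, ω₁=-0.390, θ₂=0.018, ω₂=-0.270
apply F[11]=-3.615 → step 12: x=0.168, v=0.519, θ₁=-0.006, ω₁=-0.327, θ₂=0.013, ω₂=-0.253
apply F[12]=-3.413 → step 13: x=0.178, v=0.465, θ₁=-0.012, ω₁=-0.272, θ₂=0.008, ω₂=-0.234
apply F[13]=-3.217 → step 14: x=0.187, v=0.415, θ₁=-0.017, ω₁=-0.224, θ₂=0.004, ω₂=-0.215
apply F[14]=-3.028 → step 15: x=0.195, v=0.370, θ₁=-0.021, ω₁=-0.182, θ₂=-0.000, ω₂=-0.195
apply F[15]=-2.842 → step 16: x=0.202, v=0.329, θ₁=-0.024, ω₁=-0.146, θ₂=-0.004, ω₂=-0.175
apply F[16]=-2.662 → step 17: x=0.208, v=0.291, θ₁=-0.027, ω₁=-0.115, θ₂=-0.007, ω₂=-0.156
apply F[17]=-2.487 → step 18: x=0.213, v=0.257, θ₁=-0.029, ω₁=-0.088, θ₂=-0.010, ω₂=-0.138
apply F[18]=-2.320 → step 19: x=0.218, v=0.227, θ₁=-0.030, ω₁=-0.065, θ₂=-0.013, ω₂=-0.121
apply F[19]=-2.159 → step 20: x=0.223, v=0.199, θ₁=-0.031, ω₁=-0.045, θ₂=-0.015, ω₂=-0.105
apply F[20]=-2.009 → step 21: x=0.226, v=0.174, θ₁=-0.032, ω₁=-0.029, θ₂=-0.017, ω₂=-0.090
apply F[21]=-1.866 → step 22: x=0.229, v=0.151, θ₁=-0.033, ω₁=-0.015, θ₂=-0.019, ω₂=-0.076
apply F[22]=-1.735 → step 23: x=0.232, v=0.131, θ₁=-0.033, ω₁=-0.003, θ₂=-0.020, ω₂=-0.063
max |θ₂| = 0.070 ≤ 0.121 over all 24 states.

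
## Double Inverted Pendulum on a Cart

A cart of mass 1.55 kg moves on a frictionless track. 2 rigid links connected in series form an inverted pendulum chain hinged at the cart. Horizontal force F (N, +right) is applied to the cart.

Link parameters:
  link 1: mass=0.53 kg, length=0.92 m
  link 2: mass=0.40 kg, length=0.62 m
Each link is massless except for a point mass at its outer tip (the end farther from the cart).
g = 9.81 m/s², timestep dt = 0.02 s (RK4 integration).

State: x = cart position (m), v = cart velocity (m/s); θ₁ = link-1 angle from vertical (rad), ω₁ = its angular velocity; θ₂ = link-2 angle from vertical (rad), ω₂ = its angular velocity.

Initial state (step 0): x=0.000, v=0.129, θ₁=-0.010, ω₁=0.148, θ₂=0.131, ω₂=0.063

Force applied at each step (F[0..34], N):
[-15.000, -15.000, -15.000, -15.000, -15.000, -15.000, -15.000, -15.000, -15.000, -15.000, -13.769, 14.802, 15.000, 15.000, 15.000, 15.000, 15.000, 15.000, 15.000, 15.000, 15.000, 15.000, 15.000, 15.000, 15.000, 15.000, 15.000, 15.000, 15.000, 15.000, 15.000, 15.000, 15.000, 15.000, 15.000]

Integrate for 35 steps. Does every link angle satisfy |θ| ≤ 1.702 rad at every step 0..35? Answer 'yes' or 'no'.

apply F[0]=-15.000 → step 1: x=0.001, v=-0.064, θ₁=-0.005, ω₁=0.334, θ₂=0.133, ω₂=0.139
apply F[1]=-15.000 → step 2: x=-0.003, v=-0.257, θ₁=0.003, ω₁=0.523, θ₂=0.137, ω₂=0.212
apply F[2]=-15.000 → step 3: x=-0.010, v=-0.452, θ₁=0.016, ω₁=0.717, θ₂=0.141, ω₂=0.280
apply F[3]=-15.000 → step 4: x=-0.021, v=-0.648, θ₁=0.032, ω₁=0.918, θ₂=0.148, ω₂=0.340
apply F[4]=-15.000 → step 5: x=-0.036, v=-0.845, θ₁=0.053, ω₁=1.127, θ₂=0.155, ω₂=0.392
apply F[5]=-15.000 → step 6: x=-0.054, v=-1.045, θ₁=0.077, ω₁=1.345, θ₂=0.163, ω₂=0.433
apply F[6]=-15.000 → step 7: x=-0.077, v=-1.246, θ₁=0.106, ω₁=1.574, θ₂=0.172, ω₂=0.462
apply F[7]=-15.000 → step 8: x=-0.104, v=-1.448, θ₁=0.140, ω₁=1.813, θ₂=0.182, ω₂=0.480
apply F[8]=-15.000 → step 9: x=-0.135, v=-1.650, θ₁=0.179, ω₁=2.061, θ₂=0.191, ω₂=0.487
apply F[9]=-15.000 → step 10: x=-0.170, v=-1.851, θ₁=0.223, ω₁=2.318, θ₂=0.201, ω₂=0.487
apply F[10]=-13.769 → step 11: x=-0.209, v=-2.034, θ₁=0.272, ω₁=2.563, θ₂=0.211, ω₂=0.483
apply F[11]=+14.802 → step 12: x=-0.248, v=-1.864, θ₁=0.322, ω₁=2.457, θ₂=0.220, ω₂=0.455
apply F[12]=+15.000 → step 13: x=-0.284, v=-1.697, θ₁=0.370, ω₁=2.372, θ₂=0.229, ω₂=0.410
apply F[13]=+15.000 → step 14: x=-0.316, v=-1.535, θ₁=0.417, ω₁=2.309, θ₂=0.237, ω₂=0.347
apply F[14]=+15.000 → step 15: x=-0.345, v=-1.378, θ₁=0.462, ω₁=2.268, θ₂=0.243, ω₂=0.267
apply F[15]=+15.000 → step 16: x=-0.371, v=-1.225, θ₁=0.508, ω₁=2.248, θ₂=0.247, ω₂=0.169
apply F[16]=+15.000 → step 17: x=-0.394, v=-1.075, θ₁=0.553, ω₁=2.247, θ₂=0.249, ω₂=0.056
apply F[17]=+15.000 → step 18: x=-0.414, v=-0.928, θ₁=0.598, ω₁=2.263, θ₂=0.249, ω₂=-0.071
apply F[18]=+15.000 → step 19: x=-0.431, v=-0.781, θ₁=0.643, ω₁=2.295, θ₂=0.246, ω₂=-0.211
apply F[19]=+15.000 → step 20: x=-0.445, v=-0.636, θ₁=0.689, ω₁=2.341, θ₂=0.241, ω₂=-0.360
apply F[20]=+15.000 → step 21: x=-0.457, v=-0.489, θ₁=0.737, ω₁=2.401, θ₂=0.232, ω₂=-0.516
apply F[21]=+15.000 → step 22: x=-0.465, v=-0.342, θ₁=0.786, ω₁=2.470, θ₂=0.220, ω₂=-0.677
apply F[22]=+15.000 → step 23: x=-0.470, v=-0.192, θ₁=0.836, ω₁=2.550, θ₂=0.205, ω₂=-0.838
apply F[23]=+15.000 → step 24: x=-0.473, v=-0.040, θ₁=0.888, ω₁=2.636, θ₂=0.187, ω₂=-0.995
apply F[24]=+15.000 → step 25: x=-0.472, v=0.116, θ₁=0.941, ω₁=2.730, θ₂=0.165, ω₂=-1.146
apply F[25]=+15.000 → step 26: x=-0.468, v=0.276, θ₁=0.997, ω₁=2.829, θ₂=0.141, ω₂=-1.286
apply F[26]=+15.000 → step 27: x=-0.461, v=0.440, θ₁=1.054, ω₁=2.933, θ₂=0.114, ω₂=-1.413
apply F[27]=+15.000 → step 28: x=-0.450, v=0.609, θ₁=1.114, ω₁=3.043, θ₂=0.084, ω₂=-1.522
apply F[28]=+15.000 → step 29: x=-0.436, v=0.783, θ₁=1.176, ω₁=3.158, θ₂=0.053, ω₂=-1.610
apply F[29]=+15.000 → step 30: x=-0.419, v=0.963, θ₁=1.241, ω₁=3.282, θ₂=0.020, ω₂=-1.676
apply F[30]=+15.000 → step 31: x=-0.398, v=1.148, θ₁=1.308, ω₁=3.414, θ₂=-0.014, ω₂=-1.714
apply F[31]=+15.000 → step 32: x=-0.373, v=1.340, θ₁=1.377, ω₁=3.558, θ₂=-0.048, ω₂=-1.722
apply F[32]=+15.000 → step 33: x=-0.344, v=1.539, θ₁=1.450, ω₁=3.717, θ₂=-0.082, ω₂=-1.694
apply F[33]=+15.000 → step 34: x=-0.311, v=1.748, θ₁=1.526, ω₁=3.895, θ₂=-0.116, ω₂=-1.625
apply F[34]=+15.000 → step 35: x=-0.274, v=1.966, θ₁=1.606, ω₁=4.098, θ₂=-0.147, ω₂=-1.509
Max |angle| over trajectory = 1.606 rad; bound = 1.702 → within bound.

Answer: yes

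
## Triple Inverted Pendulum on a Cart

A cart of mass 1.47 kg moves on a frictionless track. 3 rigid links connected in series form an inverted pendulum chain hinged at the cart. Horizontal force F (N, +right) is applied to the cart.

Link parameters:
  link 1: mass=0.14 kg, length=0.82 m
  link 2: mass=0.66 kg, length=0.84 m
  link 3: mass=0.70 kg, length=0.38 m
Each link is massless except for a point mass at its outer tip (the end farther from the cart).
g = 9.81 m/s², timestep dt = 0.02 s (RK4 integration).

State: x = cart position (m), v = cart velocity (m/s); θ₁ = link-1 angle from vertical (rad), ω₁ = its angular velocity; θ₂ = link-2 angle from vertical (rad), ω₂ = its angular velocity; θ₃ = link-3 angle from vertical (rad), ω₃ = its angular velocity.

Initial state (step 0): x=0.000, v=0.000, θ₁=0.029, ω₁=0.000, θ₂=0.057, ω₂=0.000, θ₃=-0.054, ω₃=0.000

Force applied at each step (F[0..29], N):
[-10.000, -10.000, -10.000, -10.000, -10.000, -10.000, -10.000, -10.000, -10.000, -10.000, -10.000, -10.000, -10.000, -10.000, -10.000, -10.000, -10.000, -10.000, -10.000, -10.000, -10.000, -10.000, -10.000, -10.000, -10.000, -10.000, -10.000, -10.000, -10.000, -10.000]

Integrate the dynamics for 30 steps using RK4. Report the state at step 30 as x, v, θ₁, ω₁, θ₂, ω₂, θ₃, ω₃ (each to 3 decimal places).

Answer: x=-1.224, v=-3.602, θ₁=1.376, ω₁=2.235, θ₂=0.843, ω₂=5.005, θ₃=-0.549, ω₃=1.606

Derivation:
apply F[0]=-10.000 → step 1: x=-0.001, v=-0.142, θ₁=0.030, ω₁=0.118, θ₂=0.058, ω₂=0.093, θ₃=-0.055, ω₃=-0.114
apply F[1]=-10.000 → step 2: x=-0.006, v=-0.284, θ₁=0.034, ω₁=0.238, θ₂=0.061, ω₂=0.186, θ₃=-0.059, ω₃=-0.230
apply F[2]=-10.000 → step 3: x=-0.013, v=-0.427, θ₁=0.040, ω₁=0.363, θ₂=0.065, ω₂=0.276, θ₃=-0.064, ω₃=-0.354
apply F[3]=-10.000 → step 4: x=-0.023, v=-0.571, θ₁=0.048, ω₁=0.497, θ₂=0.072, ω₂=0.363, θ₃=-0.073, ω₃=-0.487
apply F[4]=-10.000 → step 5: x=-0.036, v=-0.716, θ₁=0.060, ω₁=0.642, θ₂=0.080, ω₂=0.445, θ₃=-0.084, ω₃=-0.631
apply F[5]=-10.000 → step 6: x=-0.051, v=-0.864, θ₁=0.074, ω₁=0.802, θ₂=0.089, ω₂=0.518, θ₃=-0.098, ω₃=-0.787
apply F[6]=-10.000 → step 7: x=-0.070, v=-1.013, θ₁=0.092, ω₁=0.981, θ₂=0.101, ω₂=0.581, θ₃=-0.116, ω₃=-0.956
apply F[7]=-10.000 → step 8: x=-0.092, v=-1.164, θ₁=0.113, ω₁=1.181, θ₂=0.113, ω₂=0.627, θ₃=-0.136, ω₃=-1.133
apply F[8]=-10.000 → step 9: x=-0.117, v=-1.317, θ₁=0.139, ω₁=1.406, θ₂=0.125, ω₂=0.655, θ₃=-0.161, ω₃=-1.313
apply F[9]=-10.000 → step 10: x=-0.145, v=-1.470, θ₁=0.170, ω₁=1.655, θ₂=0.139, ω₂=0.660, θ₃=-0.189, ω₃=-1.487
apply F[10]=-10.000 → step 11: x=-0.176, v=-1.622, θ₁=0.206, ω₁=1.923, θ₂=0.152, ω₂=0.645, θ₃=-0.220, ω₃=-1.642
apply F[11]=-10.000 → step 12: x=-0.209, v=-1.772, θ₁=0.247, ω₁=2.201, θ₂=0.164, ω₂=0.613, θ₃=-0.254, ω₃=-1.764
apply F[12]=-10.000 → step 13: x=-0.246, v=-1.918, θ₁=0.294, ω₁=2.474, θ₂=0.176, ω₂=0.579, θ₃=-0.290, ω₃=-1.841
apply F[13]=-10.000 → step 14: x=-0.286, v=-2.057, θ₁=0.346, ω₁=2.726, θ₂=0.188, ω₂=0.557, θ₃=-0.328, ω₃=-1.865
apply F[14]=-10.000 → step 15: x=-0.329, v=-2.190, θ₁=0.402, ω₁=2.944, θ₂=0.199, ω₂=0.563, θ₃=-0.365, ω₃=-1.840
apply F[15]=-10.000 → step 16: x=-0.374, v=-2.317, θ₁=0.463, ω₁=3.123, θ₂=0.210, ω₂=0.606, θ₃=-0.401, ω₃=-1.771
apply F[16]=-10.000 → step 17: x=-0.421, v=-2.437, θ₁=0.527, ω₁=3.263, θ₂=0.223, ω₂=0.693, θ₃=-0.435, ω₃=-1.670
apply F[17]=-10.000 → step 18: x=-0.471, v=-2.552, θ₁=0.594, ω₁=3.370, θ₂=0.238, ω₂=0.821, θ₃=-0.468, ω₃=-1.545
apply F[18]=-10.000 → step 19: x=-0.523, v=-2.663, θ₁=0.662, ω₁=3.447, θ₂=0.256, ω₂=0.989, θ₃=-0.497, ω₃=-1.404
apply F[19]=-10.000 → step 20: x=-0.578, v=-2.770, θ₁=0.731, ω₁=3.500, θ₂=0.278, ω₂=1.193, θ₃=-0.524, ω₃=-1.249
apply F[20]=-10.000 → step 21: x=-0.634, v=-2.874, θ₁=0.802, ω₁=3.530, θ₂=0.304, ω₂=1.432, θ₃=-0.547, ω₃=-1.082
apply F[21]=-10.000 → step 22: x=-0.693, v=-2.974, θ₁=0.872, ω₁=3.538, θ₂=0.336, ω₂=1.702, θ₃=-0.567, ω₃=-0.903
apply F[22]=-10.000 → step 23: x=-0.753, v=-3.070, θ₁=0.943, ω₁=3.520, θ₂=0.373, ω₂=2.004, θ₃=-0.583, ω₃=-0.709
apply F[23]=-10.000 → step 24: x=-0.815, v=-3.163, θ₁=1.013, ω₁=3.475, θ₂=0.416, ω₂=2.335, θ₃=-0.595, ω₃=-0.498
apply F[24]=-10.000 → step 25: x=-0.880, v=-3.251, θ₁=1.082, ω₁=3.397, θ₂=0.466, ω₂=2.696, θ₃=-0.603, ω₃=-0.263
apply F[25]=-10.000 → step 26: x=-0.945, v=-3.336, θ₁=1.149, ω₁=3.280, θ₂=0.524, ω₂=3.087, θ₃=-0.605, ω₃=0.002
apply F[26]=-10.000 → step 27: x=-1.013, v=-3.415, θ₁=1.213, ω₁=3.116, θ₂=0.590, ω₂=3.510, θ₃=-0.602, ω₃=0.305
apply F[27]=-10.000 → step 28: x=-1.082, v=-3.487, θ₁=1.273, ω₁=2.894, θ₂=0.665, ω₂=3.966, θ₃=-0.593, ω₃=0.660
apply F[28]=-10.000 → step 29: x=-1.152, v=-3.551, θ₁=1.328, ω₁=2.605, θ₂=0.749, ω₂=4.462, θ₃=-0.576, ω₃=1.084
apply F[29]=-10.000 → step 30: x=-1.224, v=-3.602, θ₁=1.376, ω₁=2.235, θ₂=0.843, ω₂=5.005, θ₃=-0.549, ω₃=1.606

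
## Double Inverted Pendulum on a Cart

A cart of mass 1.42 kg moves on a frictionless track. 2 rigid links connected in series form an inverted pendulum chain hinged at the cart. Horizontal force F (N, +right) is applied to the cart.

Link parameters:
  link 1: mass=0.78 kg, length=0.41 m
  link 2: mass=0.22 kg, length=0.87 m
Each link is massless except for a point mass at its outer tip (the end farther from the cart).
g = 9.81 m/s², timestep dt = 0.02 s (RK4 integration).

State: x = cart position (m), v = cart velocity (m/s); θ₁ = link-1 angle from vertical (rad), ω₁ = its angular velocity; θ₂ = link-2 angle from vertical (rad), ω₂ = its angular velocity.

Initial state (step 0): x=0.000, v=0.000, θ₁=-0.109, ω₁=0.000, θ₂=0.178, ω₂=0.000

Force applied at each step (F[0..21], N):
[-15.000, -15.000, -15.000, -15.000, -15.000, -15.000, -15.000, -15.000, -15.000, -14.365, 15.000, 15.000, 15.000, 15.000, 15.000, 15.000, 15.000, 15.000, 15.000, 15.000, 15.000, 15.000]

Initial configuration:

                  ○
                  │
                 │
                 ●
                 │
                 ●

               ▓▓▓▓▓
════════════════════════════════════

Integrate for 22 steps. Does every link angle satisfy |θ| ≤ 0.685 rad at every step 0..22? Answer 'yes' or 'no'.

apply F[0]=-15.000 → step 1: x=-0.002, v=-0.195, θ₁=-0.105, ω₁=0.383, θ₂=0.179, ω₂=0.088
apply F[1]=-15.000 → step 2: x=-0.008, v=-0.392, θ₁=-0.094, ω₁=0.774, θ₂=0.181, ω₂=0.172
apply F[2]=-15.000 → step 3: x=-0.018, v=-0.591, θ₁=-0.074, ω₁=1.183, θ₂=0.186, ω₂=0.250
apply F[3]=-15.000 → step 4: x=-0.031, v=-0.794, θ₁=-0.046, ω₁=1.618, θ₂=0.191, ω₂=0.319
apply F[4]=-15.000 → step 5: x=-0.049, v=-1.002, θ₁=-0.009, ω₁=2.086, θ₂=0.198, ω₂=0.375
apply F[5]=-15.000 → step 6: x=-0.072, v=-1.215, θ₁=0.038, ω₁=2.592, θ₂=0.206, ω₂=0.415
apply F[6]=-15.000 → step 7: x=-0.098, v=-1.431, θ₁=0.095, ω₁=3.139, θ₂=0.215, ω₂=0.440
apply F[7]=-15.000 → step 8: x=-0.129, v=-1.648, θ₁=0.163, ω₁=3.721, θ₂=0.224, ω₂=0.449
apply F[8]=-15.000 → step 9: x=-0.164, v=-1.862, θ₁=0.244, ω₁=4.327, θ₂=0.233, ω₂=0.450
apply F[9]=-14.365 → step 10: x=-0.203, v=-2.055, θ₁=0.336, ω₁=4.913, θ₂=0.242, ω₂=0.454
apply F[10]=+15.000 → step 11: x=-0.242, v=-1.861, θ₁=0.432, ω₁=4.660, θ₂=0.251, ω₂=0.441
apply F[11]=+15.000 → step 12: x=-0.278, v=-1.678, θ₁=0.523, ω₁=4.495, θ₂=0.259, ω₂=0.413
apply F[12]=+15.000 → step 13: x=-0.309, v=-1.502, θ₁=0.612, ω₁=4.410, θ₂=0.267, ω₂=0.371
apply F[13]=+15.000 → step 14: x=-0.338, v=-1.332, θ₁=0.700, ω₁=4.396, θ₂=0.274, ω₂=0.318
apply F[14]=+15.000 → step 15: x=-0.363, v=-1.165, θ₁=0.788, ω₁=4.445, θ₂=0.280, ω₂=0.257
apply F[15]=+15.000 → step 16: x=-0.384, v=-0.997, θ₁=0.878, ω₁=4.550, θ₂=0.284, ω₂=0.192
apply F[16]=+15.000 → step 17: x=-0.403, v=-0.826, θ₁=0.971, ω₁=4.704, θ₂=0.288, ω₂=0.129
apply F[17]=+15.000 → step 18: x=-0.417, v=-0.650, θ₁=1.067, ω₁=4.904, θ₂=0.290, ω₂=0.073
apply F[18]=+15.000 → step 19: x=-0.429, v=-0.464, θ₁=1.167, ω₁=5.149, θ₂=0.291, ω₂=0.030
apply F[19]=+15.000 → step 20: x=-0.436, v=-0.266, θ₁=1.273, ω₁=5.439, θ₂=0.291, ω₂=0.006
apply F[20]=+15.000 → step 21: x=-0.439, v=-0.052, θ₁=1.385, ω₁=5.778, θ₂=0.291, ω₂=0.010
apply F[21]=+15.000 → step 22: x=-0.438, v=0.180, θ₁=1.505, ω₁=6.174, θ₂=0.292, ω₂=0.051
Max |angle| over trajectory = 1.505 rad; bound = 0.685 → exceeded.

Answer: no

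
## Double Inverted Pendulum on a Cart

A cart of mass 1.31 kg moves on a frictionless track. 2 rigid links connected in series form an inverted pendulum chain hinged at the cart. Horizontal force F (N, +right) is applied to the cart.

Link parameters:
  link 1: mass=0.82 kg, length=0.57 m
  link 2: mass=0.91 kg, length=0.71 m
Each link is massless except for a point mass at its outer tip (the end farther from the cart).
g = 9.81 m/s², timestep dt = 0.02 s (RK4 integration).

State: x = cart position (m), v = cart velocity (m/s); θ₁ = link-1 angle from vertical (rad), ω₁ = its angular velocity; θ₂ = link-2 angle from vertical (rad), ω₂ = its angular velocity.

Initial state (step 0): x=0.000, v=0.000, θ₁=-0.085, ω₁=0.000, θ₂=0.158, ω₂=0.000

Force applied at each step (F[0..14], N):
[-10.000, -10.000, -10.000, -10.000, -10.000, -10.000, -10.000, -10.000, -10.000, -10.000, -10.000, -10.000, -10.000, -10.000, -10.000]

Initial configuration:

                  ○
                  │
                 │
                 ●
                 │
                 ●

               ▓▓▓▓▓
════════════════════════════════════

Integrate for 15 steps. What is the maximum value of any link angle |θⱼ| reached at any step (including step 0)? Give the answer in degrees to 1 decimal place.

apply F[0]=-10.000 → step 1: x=-0.001, v=-0.131, θ₁=-0.084, ω₁=0.112, θ₂=0.159, ω₂=0.139
apply F[1]=-10.000 → step 2: x=-0.005, v=-0.263, θ₁=-0.081, ω₁=0.226, θ₂=0.164, ω₂=0.277
apply F[2]=-10.000 → step 3: x=-0.012, v=-0.396, θ₁=-0.075, ω₁=0.344, θ₂=0.170, ω₂=0.415
apply F[3]=-10.000 → step 4: x=-0.021, v=-0.531, θ₁=-0.067, ω₁=0.470, θ₂=0.180, ω₂=0.552
apply F[4]=-10.000 → step 5: x=-0.033, v=-0.668, θ₁=-0.056, ω₁=0.605, θ₂=0.193, ω₂=0.688
apply F[5]=-10.000 → step 6: x=-0.048, v=-0.809, θ₁=-0.042, ω₁=0.752, θ₂=0.208, ω₂=0.820
apply F[6]=-10.000 → step 7: x=-0.065, v=-0.954, θ₁=-0.026, ω₁=0.914, θ₂=0.225, ω₂=0.950
apply F[7]=-10.000 → step 8: x=-0.086, v=-1.103, θ₁=-0.006, ω₁=1.095, θ₂=0.246, ω₂=1.074
apply F[8]=-10.000 → step 9: x=-0.110, v=-1.257, θ₁=0.018, ω₁=1.296, θ₂=0.268, ω₂=1.191
apply F[9]=-10.000 → step 10: x=-0.136, v=-1.415, θ₁=0.046, ω₁=1.522, θ₂=0.293, ω₂=1.299
apply F[10]=-10.000 → step 11: x=-0.166, v=-1.579, θ₁=0.079, ω₁=1.775, θ₂=0.320, ω₂=1.394
apply F[11]=-10.000 → step 12: x=-0.199, v=-1.746, θ₁=0.117, ω₁=2.056, θ₂=0.349, ω₂=1.475
apply F[12]=-10.000 → step 13: x=-0.236, v=-1.916, θ₁=0.162, ω₁=2.366, θ₂=0.379, ω₂=1.536
apply F[13]=-10.000 → step 14: x=-0.276, v=-2.085, θ₁=0.212, ω₁=2.701, θ₂=0.410, ω₂=1.578
apply F[14]=-10.000 → step 15: x=-0.319, v=-2.249, θ₁=0.270, ω₁=3.056, θ₂=0.442, ω₂=1.598
Max |angle| over trajectory = 0.442 rad = 25.3°.

Answer: 25.3°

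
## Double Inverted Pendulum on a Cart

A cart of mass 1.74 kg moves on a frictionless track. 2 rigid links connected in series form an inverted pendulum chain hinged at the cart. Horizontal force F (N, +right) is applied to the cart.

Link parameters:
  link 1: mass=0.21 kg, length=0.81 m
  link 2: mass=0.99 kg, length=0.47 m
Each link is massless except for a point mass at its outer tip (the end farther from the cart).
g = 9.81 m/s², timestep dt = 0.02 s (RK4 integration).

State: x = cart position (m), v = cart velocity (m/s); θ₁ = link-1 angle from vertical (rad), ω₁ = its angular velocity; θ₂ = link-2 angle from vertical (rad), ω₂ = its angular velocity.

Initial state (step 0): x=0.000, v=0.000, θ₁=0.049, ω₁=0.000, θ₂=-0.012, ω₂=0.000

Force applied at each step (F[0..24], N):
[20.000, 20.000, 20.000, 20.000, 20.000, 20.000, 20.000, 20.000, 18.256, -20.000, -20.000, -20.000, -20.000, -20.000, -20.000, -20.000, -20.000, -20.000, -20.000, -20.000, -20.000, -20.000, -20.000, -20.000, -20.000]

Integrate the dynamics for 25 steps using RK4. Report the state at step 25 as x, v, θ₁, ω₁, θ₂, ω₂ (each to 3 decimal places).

Answer: x=0.326, v=-1.178, θ₁=-0.703, ω₁=-1.818, θ₂=0.331, ω₂=4.495

Derivation:
apply F[0]=+20.000 → step 1: x=0.002, v=0.223, θ₁=0.047, ω₁=-0.192, θ₂=-0.014, ω₂=-0.150
apply F[1]=+20.000 → step 2: x=0.009, v=0.447, θ₁=0.041, ω₁=-0.387, θ₂=-0.018, ω₂=-0.297
apply F[2]=+20.000 → step 3: x=0.020, v=0.672, θ₁=0.032, ω₁=-0.589, θ₂=-0.025, ω₂=-0.435
apply F[3]=+20.000 → step 4: x=0.036, v=0.898, θ₁=0.018, ω₁=-0.802, θ₂=-0.035, ω₂=-0.562
apply F[4]=+20.000 → step 5: x=0.056, v=1.127, θ₁=-0.001, ω₁=-1.031, θ₂=-0.048, ω₂=-0.672
apply F[5]=+20.000 → step 6: x=0.081, v=1.358, θ₁=-0.024, ω₁=-1.277, θ₂=-0.062, ω₂=-0.759
apply F[6]=+20.000 → step 7: x=0.110, v=1.592, θ₁=-0.052, ω₁=-1.547, θ₂=-0.078, ω₂=-0.818
apply F[7]=+20.000 → step 8: x=0.145, v=1.828, θ₁=-0.086, ω₁=-1.840, θ₂=-0.095, ω₂=-0.846
apply F[8]=+18.256 → step 9: x=0.183, v=2.045, θ₁=-0.125, ω₁=-2.133, θ₂=-0.111, ω₂=-0.844
apply F[9]=-20.000 → step 10: x=0.222, v=1.831, θ₁=-0.166, ω₁=-1.930, θ₂=-0.128, ω₂=-0.795
apply F[10]=-20.000 → step 11: x=0.257, v=1.622, θ₁=-0.203, ω₁=-1.770, θ₂=-0.143, ω₂=-0.693
apply F[11]=-20.000 → step 12: x=0.287, v=1.420, θ₁=-0.237, ω₁=-1.653, θ₂=-0.155, ω₂=-0.537
apply F[12]=-20.000 → step 13: x=0.313, v=1.222, θ₁=-0.269, ω₁=-1.579, θ₂=-0.164, ω₂=-0.325
apply F[13]=-20.000 → step 14: x=0.336, v=1.029, θ₁=-0.300, ω₁=-1.548, θ₂=-0.168, ω₂=-0.051
apply F[14]=-20.000 → step 15: x=0.355, v=0.839, θ₁=-0.331, ω₁=-1.560, θ₂=-0.166, ω₂=0.285
apply F[15]=-20.000 → step 16: x=0.370, v=0.651, θ₁=-0.363, ω₁=-1.610, θ₂=-0.156, ω₂=0.683
apply F[16]=-20.000 → step 17: x=0.381, v=0.463, θ₁=-0.396, ω₁=-1.692, θ₂=-0.138, ω₂=1.133
apply F[17]=-20.000 → step 18: x=0.388, v=0.271, θ₁=-0.431, ω₁=-1.789, θ₂=-0.111, ω₂=1.616
apply F[18]=-20.000 → step 19: x=0.391, v=0.076, θ₁=-0.468, ω₁=-1.884, θ₂=-0.073, ω₂=2.104
apply F[19]=-20.000 → step 20: x=0.391, v=-0.124, θ₁=-0.506, ω₁=-1.960, θ₂=-0.026, ω₂=2.573
apply F[20]=-20.000 → step 21: x=0.386, v=-0.329, θ₁=-0.546, ω₁=-2.005, θ₂=0.029, ω₂=3.009
apply F[21]=-20.000 → step 22: x=0.378, v=-0.539, θ₁=-0.586, ω₁=-2.015, θ₂=0.094, ω₂=3.410
apply F[22]=-20.000 → step 23: x=0.365, v=-0.750, θ₁=-0.626, ω₁=-1.986, θ₂=0.166, ω₂=3.782
apply F[23]=-20.000 → step 24: x=0.348, v=-0.964, θ₁=-0.665, ω₁=-1.921, θ₂=0.245, ω₂=4.139
apply F[24]=-20.000 → step 25: x=0.326, v=-1.178, θ₁=-0.703, ω₁=-1.818, θ₂=0.331, ω₂=4.495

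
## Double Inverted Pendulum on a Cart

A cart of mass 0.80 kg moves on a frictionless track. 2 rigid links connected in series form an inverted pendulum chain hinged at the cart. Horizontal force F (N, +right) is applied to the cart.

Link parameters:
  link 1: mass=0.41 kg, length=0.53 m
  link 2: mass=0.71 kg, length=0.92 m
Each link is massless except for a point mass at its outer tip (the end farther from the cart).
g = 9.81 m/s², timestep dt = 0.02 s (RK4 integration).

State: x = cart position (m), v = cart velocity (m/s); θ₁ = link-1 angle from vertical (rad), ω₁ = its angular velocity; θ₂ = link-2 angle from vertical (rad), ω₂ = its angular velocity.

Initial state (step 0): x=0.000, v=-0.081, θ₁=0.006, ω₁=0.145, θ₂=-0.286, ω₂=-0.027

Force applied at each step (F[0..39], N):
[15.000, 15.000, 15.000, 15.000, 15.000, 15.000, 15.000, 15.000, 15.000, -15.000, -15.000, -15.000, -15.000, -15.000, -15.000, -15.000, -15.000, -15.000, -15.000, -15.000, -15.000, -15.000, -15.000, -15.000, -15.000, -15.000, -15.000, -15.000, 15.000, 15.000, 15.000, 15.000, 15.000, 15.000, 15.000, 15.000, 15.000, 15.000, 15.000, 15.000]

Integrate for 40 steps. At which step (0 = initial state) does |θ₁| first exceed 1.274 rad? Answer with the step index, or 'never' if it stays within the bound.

Answer: 17

Derivation:
apply F[0]=+15.000 → step 1: x=0.002, v=0.293, θ₁=0.003, ω₁=-0.402, θ₂=-0.288, ω₂=-0.175
apply F[1]=+15.000 → step 2: x=0.012, v=0.668, θ₁=-0.010, ω₁=-0.964, θ₂=-0.293, ω₂=-0.315
apply F[2]=+15.000 → step 3: x=0.029, v=1.048, θ₁=-0.035, ω₁=-1.561, θ₂=-0.300, ω₂=-0.436
apply F[3]=+15.000 → step 4: x=0.054, v=1.432, θ₁=-0.073, ω₁=-2.209, θ₂=-0.310, ω₂=-0.526
apply F[4]=+15.000 → step 5: x=0.086, v=1.817, θ₁=-0.124, ω₁=-2.915, θ₂=-0.321, ω₂=-0.577
apply F[5]=+15.000 → step 6: x=0.126, v=2.195, θ₁=-0.190, ω₁=-3.668, θ₂=-0.333, ω₂=-0.586
apply F[6]=+15.000 → step 7: x=0.174, v=2.548, θ₁=-0.271, ω₁=-4.424, θ₂=-0.345, ω₂=-0.566
apply F[7]=+15.000 → step 8: x=0.228, v=2.855, θ₁=-0.366, ω₁=-5.104, θ₂=-0.356, ω₂=-0.553
apply F[8]=+15.000 → step 9: x=0.288, v=3.099, θ₁=-0.474, ω₁=-5.630, θ₂=-0.367, ω₂=-0.594
apply F[9]=-15.000 → step 10: x=0.346, v=2.745, θ₁=-0.583, ω₁=-5.255, θ₂=-0.379, ω₂=-0.579
apply F[10]=-15.000 → step 11: x=0.398, v=2.420, θ₁=-0.685, ω₁=-5.028, θ₂=-0.390, ω₂=-0.534
apply F[11]=-15.000 → step 12: x=0.443, v=2.114, θ₁=-0.784, ω₁=-4.920, θ₂=-0.400, ω₂=-0.462
apply F[12]=-15.000 → step 13: x=0.482, v=1.815, θ₁=-0.883, ω₁=-4.904, θ₂=-0.408, ω₂=-0.371
apply F[13]=-15.000 → step 14: x=0.515, v=1.517, θ₁=-0.981, ω₁=-4.961, θ₂=-0.415, ω₂=-0.270
apply F[14]=-15.000 → step 15: x=0.543, v=1.214, θ₁=-1.081, ω₁=-5.076, θ₂=-0.419, ω₂=-0.168
apply F[15]=-15.000 → step 16: x=0.564, v=0.901, θ₁=-1.184, ω₁=-5.239, θ₂=-0.421, ω₂=-0.073
apply F[16]=-15.000 → step 17: x=0.579, v=0.574, θ₁=-1.291, ω₁=-5.448, θ₂=-0.422, ω₂=0.006
apply F[17]=-15.000 → step 18: x=0.587, v=0.231, θ₁=-1.403, ω₁=-5.701, θ₂=-0.421, ω₂=0.061
apply F[18]=-15.000 → step 19: x=0.588, v=-0.132, θ₁=-1.520, ω₁=-6.007, θ₂=-0.420, ω₂=0.083
apply F[19]=-15.000 → step 20: x=0.581, v=-0.519, θ₁=-1.643, ω₁=-6.375, θ₂=-0.418, ω₂=0.060
apply F[20]=-15.000 → step 21: x=0.567, v=-0.935, θ₁=-1.775, ω₁=-6.825, θ₂=-0.418, ω₂=-0.024
apply F[21]=-15.000 → step 22: x=0.544, v=-1.386, θ₁=-1.917, ω₁=-7.387, θ₂=-0.420, ω₂=-0.191
apply F[22]=-15.000 → step 23: x=0.511, v=-1.883, θ₁=-2.072, ω₁=-8.109, θ₂=-0.426, ω₂=-0.476
apply F[23]=-15.000 → step 24: x=0.468, v=-2.440, θ₁=-2.243, ω₁=-9.068, θ₂=-0.440, ω₂=-0.936
apply F[24]=-15.000 → step 25: x=0.413, v=-3.077, θ₁=-2.437, ω₁=-10.390, θ₂=-0.466, ω₂=-1.674
apply F[25]=-15.000 → step 26: x=0.344, v=-3.807, θ₁=-2.662, ω₁=-12.271, θ₂=-0.510, ω₂=-2.876
apply F[26]=-15.000 → step 27: x=0.260, v=-4.577, θ₁=-2.933, ω₁=-14.885, θ₂=-0.586, ω₂=-4.853
apply F[27]=-15.000 → step 28: x=0.163, v=-5.033, θ₁=-3.260, ω₁=-17.677, θ₂=-0.711, ω₂=-7.766
apply F[28]=+15.000 → step 29: x=0.072, v=-4.015, θ₁=-3.612, ω₁=-17.149, θ₂=-0.892, ω₂=-10.130
apply F[29]=+15.000 → step 30: x=0.003, v=-2.931, θ₁=-3.937, ω₁=-15.368, θ₂=-1.106, ω₂=-11.078
apply F[30]=+15.000 → step 31: x=-0.048, v=-2.206, θ₁=-4.228, ω₁=-13.780, θ₂=-1.331, ω₂=-11.340
apply F[31]=+15.000 → step 32: x=-0.087, v=-1.786, θ₁=-4.491, ω₁=-12.546, θ₂=-1.558, ω₂=-11.366
apply F[32]=+15.000 → step 33: x=-0.121, v=-1.577, θ₁=-4.731, ω₁=-11.493, θ₂=-1.785, ω₂=-11.296
apply F[33]=+15.000 → step 34: x=-0.152, v=-1.521, θ₁=-4.951, ω₁=-10.449, θ₂=-2.010, ω₂=-11.162
apply F[34]=+15.000 → step 35: x=-0.182, v=-1.590, θ₁=-5.148, ω₁=-9.264, θ₂=-2.231, ω₂=-10.951
apply F[35]=+15.000 → step 36: x=-0.216, v=-1.757, θ₁=-5.319, ω₁=-7.816, θ₂=-2.447, ω₂=-10.627
apply F[36]=+15.000 → step 37: x=-0.253, v=-1.982, θ₁=-5.458, ω₁=-6.043, θ₂=-2.655, ω₂=-10.139
apply F[37]=+15.000 → step 38: x=-0.295, v=-2.201, θ₁=-5.559, ω₁=-4.008, θ₂=-2.851, ω₂=-9.462
apply F[38]=+15.000 → step 39: x=-0.341, v=-2.345, θ₁=-5.618, ω₁=-1.923, θ₂=-3.032, ω₂=-8.647
apply F[39]=+15.000 → step 40: x=-0.388, v=-2.378, θ₁=-5.638, ω₁=-0.037, θ₂=-3.197, ω₂=-7.816
|θ₁| = 1.291 > 1.274 first at step 17.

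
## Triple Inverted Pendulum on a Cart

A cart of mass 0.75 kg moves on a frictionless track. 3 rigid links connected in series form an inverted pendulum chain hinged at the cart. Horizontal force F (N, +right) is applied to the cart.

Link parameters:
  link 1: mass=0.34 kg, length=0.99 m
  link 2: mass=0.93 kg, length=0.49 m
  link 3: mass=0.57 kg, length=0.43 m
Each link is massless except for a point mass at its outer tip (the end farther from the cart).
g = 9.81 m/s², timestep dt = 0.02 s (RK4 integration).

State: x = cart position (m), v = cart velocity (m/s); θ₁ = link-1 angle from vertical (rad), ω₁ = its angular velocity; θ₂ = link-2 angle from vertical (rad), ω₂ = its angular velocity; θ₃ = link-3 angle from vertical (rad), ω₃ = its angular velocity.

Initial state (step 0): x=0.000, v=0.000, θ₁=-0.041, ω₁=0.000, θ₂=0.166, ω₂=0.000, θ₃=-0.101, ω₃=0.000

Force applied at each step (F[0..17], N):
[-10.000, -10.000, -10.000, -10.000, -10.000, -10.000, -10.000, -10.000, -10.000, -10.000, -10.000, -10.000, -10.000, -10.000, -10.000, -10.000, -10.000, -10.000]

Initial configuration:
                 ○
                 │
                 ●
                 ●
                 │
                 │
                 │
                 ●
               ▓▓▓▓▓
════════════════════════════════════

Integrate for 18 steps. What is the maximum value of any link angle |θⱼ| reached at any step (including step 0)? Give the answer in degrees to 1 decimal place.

Answer: 57.8°

Derivation:
apply F[0]=-10.000 → step 1: x=-0.002, v=-0.250, θ₁=-0.040, ω₁=0.094, θ₂=0.170, ω₂=0.436, θ₃=-0.103, ω₃=-0.163
apply F[1]=-10.000 → step 2: x=-0.010, v=-0.501, θ₁=-0.037, ω₁=0.190, θ₂=0.183, ω₂=0.873, θ₃=-0.108, ω₃=-0.326
apply F[2]=-10.000 → step 3: x=-0.023, v=-0.755, θ₁=-0.032, ω₁=0.293, θ₂=0.205, ω₂=1.307, θ₃=-0.116, ω₃=-0.490
apply F[3]=-10.000 → step 4: x=-0.040, v=-1.011, θ₁=-0.025, ω₁=0.406, θ₂=0.236, ω₂=1.733, θ₃=-0.127, ω₃=-0.650
apply F[4]=-10.000 → step 5: x=-0.063, v=-1.272, θ₁=-0.016, ω₁=0.535, θ₂=0.274, ω₂=2.140, θ₃=-0.142, ω₃=-0.802
apply F[5]=-10.000 → step 6: x=-0.091, v=-1.536, θ₁=-0.004, ω₁=0.687, θ₂=0.321, ω₂=2.513, θ₃=-0.159, ω₃=-0.937
apply F[6]=-10.000 → step 7: x=-0.124, v=-1.803, θ₁=0.012, ω₁=0.868, θ₂=0.375, ω₂=2.840, θ₃=-0.179, ω₃=-1.048
apply F[7]=-10.000 → step 8: x=-0.163, v=-2.073, θ₁=0.031, ω₁=1.081, θ₂=0.434, ω₂=3.108, θ₃=-0.201, ω₃=-1.128
apply F[8]=-10.000 → step 9: x=-0.207, v=-2.344, θ₁=0.055, ω₁=1.328, θ₂=0.499, ω₂=3.308, θ₃=-0.224, ω₃=-1.172
apply F[9]=-10.000 → step 10: x=-0.257, v=-2.615, θ₁=0.084, ω₁=1.610, θ₂=0.566, ω₂=3.434, θ₃=-0.247, ω₃=-1.179
apply F[10]=-10.000 → step 11: x=-0.312, v=-2.884, θ₁=0.120, ω₁=1.926, θ₂=0.635, ω₂=3.480, θ₃=-0.271, ω₃=-1.146
apply F[11]=-10.000 → step 12: x=-0.372, v=-3.150, θ₁=0.162, ω₁=2.272, θ₂=0.705, ω₂=3.439, θ₃=-0.293, ω₃=-1.074
apply F[12]=-10.000 → step 13: x=-0.438, v=-3.408, θ₁=0.211, ω₁=2.645, θ₂=0.772, ω₂=3.303, θ₃=-0.313, ω₃=-0.963
apply F[13]=-10.000 → step 14: x=-0.509, v=-3.653, θ₁=0.268, ω₁=3.040, θ₂=0.836, ω₂=3.064, θ₃=-0.331, ω₃=-0.811
apply F[14]=-10.000 → step 15: x=-0.584, v=-3.880, θ₁=0.332, ω₁=3.451, θ₂=0.894, ω₂=2.713, θ₃=-0.346, ω₃=-0.614
apply F[15]=-10.000 → step 16: x=-0.664, v=-4.079, θ₁=0.406, ω₁=3.872, θ₂=0.944, ω₂=2.244, θ₃=-0.355, ω₃=-0.365
apply F[16]=-10.000 → step 17: x=-0.747, v=-4.237, θ₁=0.487, ω₁=4.292, θ₂=0.983, ω₂=1.659, θ₃=-0.360, ω₃=-0.050
apply F[17]=-10.000 → step 18: x=-0.833, v=-4.339, θ₁=0.577, ω₁=4.700, θ₂=1.010, ω₂=0.977, θ₃=-0.357, ω₃=0.351
Max |angle| over trajectory = 1.010 rad = 57.8°.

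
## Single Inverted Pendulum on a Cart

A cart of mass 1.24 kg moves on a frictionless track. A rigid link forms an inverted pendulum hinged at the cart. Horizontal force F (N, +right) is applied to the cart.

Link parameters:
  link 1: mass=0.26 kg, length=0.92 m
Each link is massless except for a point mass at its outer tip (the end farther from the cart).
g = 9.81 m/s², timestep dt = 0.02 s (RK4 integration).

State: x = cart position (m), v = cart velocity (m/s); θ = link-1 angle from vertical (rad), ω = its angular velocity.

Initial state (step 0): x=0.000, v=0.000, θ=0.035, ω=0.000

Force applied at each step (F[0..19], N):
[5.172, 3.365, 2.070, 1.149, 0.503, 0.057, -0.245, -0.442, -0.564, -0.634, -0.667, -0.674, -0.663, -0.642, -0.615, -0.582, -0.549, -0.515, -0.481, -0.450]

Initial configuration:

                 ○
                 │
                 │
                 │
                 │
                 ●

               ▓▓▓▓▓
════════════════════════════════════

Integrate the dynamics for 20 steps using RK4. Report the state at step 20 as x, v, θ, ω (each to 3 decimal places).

Answer: x=0.053, v=0.066, θ=-0.007, ω=-0.028

Derivation:
apply F[0]=+5.172 → step 1: x=0.001, v=0.082, θ=0.034, ω=-0.082
apply F[1]=+3.365 → step 2: x=0.003, v=0.135, θ=0.032, ω=-0.132
apply F[2]=+2.070 → step 3: x=0.006, v=0.167, θ=0.029, ω=-0.160
apply F[3]=+1.149 → step 4: x=0.010, v=0.184, θ=0.026, ω=-0.173
apply F[4]=+0.503 → step 5: x=0.013, v=0.192, θ=0.022, ω=-0.176
apply F[5]=+0.057 → step 6: x=0.017, v=0.192, θ=0.019, ω=-0.172
apply F[6]=-0.245 → step 7: x=0.021, v=0.187, θ=0.015, ω=-0.163
apply F[7]=-0.442 → step 8: x=0.025, v=0.179, θ=0.012, ω=-0.152
apply F[8]=-0.564 → step 9: x=0.028, v=0.170, θ=0.009, ω=-0.139
apply F[9]=-0.634 → step 10: x=0.031, v=0.159, θ=0.007, ω=-0.126
apply F[10]=-0.667 → step 11: x=0.034, v=0.148, θ=0.004, ω=-0.113
apply F[11]=-0.674 → step 12: x=0.037, v=0.137, θ=0.002, ω=-0.100
apply F[12]=-0.663 → step 13: x=0.040, v=0.126, θ=0.000, ω=-0.088
apply F[13]=-0.642 → step 14: x=0.042, v=0.116, θ=-0.001, ω=-0.077
apply F[14]=-0.615 → step 15: x=0.045, v=0.106, θ=-0.003, ω=-0.067
apply F[15]=-0.582 → step 16: x=0.047, v=0.097, θ=-0.004, ω=-0.057
apply F[16]=-0.549 → step 17: x=0.048, v=0.088, θ=-0.005, ω=-0.049
apply F[17]=-0.515 → step 18: x=0.050, v=0.080, θ=-0.006, ω=-0.041
apply F[18]=-0.481 → step 19: x=0.052, v=0.073, θ=-0.007, ω=-0.034
apply F[19]=-0.450 → step 20: x=0.053, v=0.066, θ=-0.007, ω=-0.028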